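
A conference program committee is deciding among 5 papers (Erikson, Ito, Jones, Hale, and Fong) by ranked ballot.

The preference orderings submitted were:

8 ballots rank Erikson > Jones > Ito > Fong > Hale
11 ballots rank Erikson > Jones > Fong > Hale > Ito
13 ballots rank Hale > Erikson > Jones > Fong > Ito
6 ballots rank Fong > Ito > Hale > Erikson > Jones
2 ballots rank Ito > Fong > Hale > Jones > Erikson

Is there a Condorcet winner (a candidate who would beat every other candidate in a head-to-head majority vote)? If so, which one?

Head-to-head results (40 voters total):
Erikson vs Ito: Erikson wins 32–8.
Erikson vs Jones: Erikson wins 38–2.
Erikson vs Hale: Hale wins 21–19.
Erikson vs Fong: Erikson wins 32–8.
Ito vs Jones: Jones wins 32–8.
Ito vs Hale: Hale wins 24–16.
Ito vs Fong: Fong wins 30–10.
Jones vs Hale: Hale wins 21–19.
Jones vs Fong: Jones wins 32–8.
Hale vs Fong: Fong wins 27–13.
No candidate beats all others: Erikson beats Fong beats Hale beats Erikson, a majority cycle.

There is no Condorcet winner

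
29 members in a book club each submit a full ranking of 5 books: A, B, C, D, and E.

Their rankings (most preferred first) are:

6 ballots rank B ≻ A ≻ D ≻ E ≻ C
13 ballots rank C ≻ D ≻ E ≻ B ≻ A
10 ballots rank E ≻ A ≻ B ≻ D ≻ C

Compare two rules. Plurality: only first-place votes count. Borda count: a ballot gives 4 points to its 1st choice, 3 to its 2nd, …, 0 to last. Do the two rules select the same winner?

Plurality first-place counts: A 0, B 6, C 13, D 0, E 10 → C.
Borda totals: A 48, B 57, C 52, D 61, E 72 → E.
The two rules disagree: plurality picks C, Borda picks E.

No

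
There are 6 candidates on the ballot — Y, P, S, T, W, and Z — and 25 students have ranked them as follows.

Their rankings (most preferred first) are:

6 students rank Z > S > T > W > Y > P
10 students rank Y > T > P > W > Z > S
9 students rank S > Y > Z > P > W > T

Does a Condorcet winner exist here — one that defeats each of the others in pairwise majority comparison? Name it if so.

None — there is no Condorcet winner

Head-to-head results (25 voters total):
Y vs P: Y wins 25–0.
Y vs S: S wins 15–10.
Y vs T: Y wins 19–6.
Y vs W: Y wins 19–6.
Y vs Z: Y wins 19–6.
P vs S: S wins 15–10.
P vs T: T wins 16–9.
P vs W: P wins 19–6.
P vs Z: Z wins 15–10.
S vs T: S wins 15–10.
S vs W: S wins 15–10.
S vs Z: Z wins 16–9.
T vs W: T wins 16–9.
T vs Z: Z wins 15–10.
W vs Z: Z wins 15–10.
No candidate beats all others: Y beats Z beats S beats Y, a majority cycle.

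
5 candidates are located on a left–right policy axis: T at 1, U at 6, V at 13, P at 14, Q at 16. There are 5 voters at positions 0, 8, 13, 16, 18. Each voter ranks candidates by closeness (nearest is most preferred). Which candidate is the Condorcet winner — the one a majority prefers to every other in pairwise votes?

With single-peaked preferences on a line, the Condorcet winner is the candidate closest to the median voter.
The median voter (position 13) is closest to V at 13.
Check: V vs Q — voters closer to V: 3 of 5.

V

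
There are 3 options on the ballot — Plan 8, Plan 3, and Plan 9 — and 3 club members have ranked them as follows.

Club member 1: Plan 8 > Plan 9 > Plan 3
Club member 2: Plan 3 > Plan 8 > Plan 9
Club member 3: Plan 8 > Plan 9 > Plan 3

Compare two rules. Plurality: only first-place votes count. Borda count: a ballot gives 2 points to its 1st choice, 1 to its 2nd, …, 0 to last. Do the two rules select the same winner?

Plurality first-place counts: Plan 8 2, Plan 3 1, Plan 9 0 → Plan 8.
Borda totals: Plan 8 5, Plan 3 2, Plan 9 2 → Plan 8.
The two rules agree on Plan 8.

Yes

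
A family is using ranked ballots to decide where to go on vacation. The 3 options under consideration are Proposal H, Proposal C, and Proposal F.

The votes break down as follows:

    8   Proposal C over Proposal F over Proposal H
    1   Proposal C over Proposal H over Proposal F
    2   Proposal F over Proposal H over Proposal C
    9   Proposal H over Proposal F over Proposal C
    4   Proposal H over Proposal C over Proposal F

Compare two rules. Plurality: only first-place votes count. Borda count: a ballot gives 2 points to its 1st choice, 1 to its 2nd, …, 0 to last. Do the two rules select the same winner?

Yes

Plurality first-place counts: Proposal H 13, Proposal C 9, Proposal F 2 → Proposal H.
Borda totals: Proposal H 29, Proposal C 22, Proposal F 21 → Proposal H.
The two rules agree on Proposal H.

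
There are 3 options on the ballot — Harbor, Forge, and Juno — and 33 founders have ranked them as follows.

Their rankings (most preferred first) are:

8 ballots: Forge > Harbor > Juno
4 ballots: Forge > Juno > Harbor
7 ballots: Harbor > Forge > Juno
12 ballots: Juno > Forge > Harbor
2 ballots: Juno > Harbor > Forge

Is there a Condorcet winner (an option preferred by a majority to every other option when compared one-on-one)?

Yes

Head-to-head results (33 voters total):
Harbor vs Forge: Forge wins 24–9.
Harbor vs Juno: Juno wins 18–15.
Forge vs Juno: Forge wins 19–14.
Forge beats each rival — Harbor (24–9), Juno (19–14) — so Forge is the Condorcet winner.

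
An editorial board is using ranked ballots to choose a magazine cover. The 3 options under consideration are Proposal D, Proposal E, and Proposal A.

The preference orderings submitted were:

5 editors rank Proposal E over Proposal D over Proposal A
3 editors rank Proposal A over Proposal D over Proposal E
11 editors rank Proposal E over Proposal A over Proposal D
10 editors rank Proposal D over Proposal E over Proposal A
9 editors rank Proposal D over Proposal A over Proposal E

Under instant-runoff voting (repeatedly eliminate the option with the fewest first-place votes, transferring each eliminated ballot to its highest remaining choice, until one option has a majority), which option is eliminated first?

Proposal A

Round 1: Proposal D 19, Proposal E 16, Proposal A 3. Proposal A has the fewest and is eliminated.
Round 2: Proposal D 22, Proposal E 16. Proposal D has a majority.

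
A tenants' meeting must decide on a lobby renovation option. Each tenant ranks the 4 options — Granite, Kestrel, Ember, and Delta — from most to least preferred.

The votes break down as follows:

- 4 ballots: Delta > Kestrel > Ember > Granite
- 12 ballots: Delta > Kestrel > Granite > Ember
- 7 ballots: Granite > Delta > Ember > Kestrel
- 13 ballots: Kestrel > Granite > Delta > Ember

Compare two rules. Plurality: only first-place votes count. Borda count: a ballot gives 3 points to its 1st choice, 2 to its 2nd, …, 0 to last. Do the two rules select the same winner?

Plurality first-place counts: Granite 7, Kestrel 13, Ember 0, Delta 16 → Delta.
Borda totals: Granite 59, Kestrel 71, Ember 11, Delta 75 → Delta.
The two rules agree on Delta.

Yes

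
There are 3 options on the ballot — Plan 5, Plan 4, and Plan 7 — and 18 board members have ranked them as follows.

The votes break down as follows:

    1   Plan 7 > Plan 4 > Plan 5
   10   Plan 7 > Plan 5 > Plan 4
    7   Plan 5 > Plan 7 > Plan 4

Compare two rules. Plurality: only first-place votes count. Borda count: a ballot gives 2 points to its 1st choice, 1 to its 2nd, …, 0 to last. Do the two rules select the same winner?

Yes

Plurality first-place counts: Plan 5 7, Plan 4 0, Plan 7 11 → Plan 7.
Borda totals: Plan 5 24, Plan 4 1, Plan 7 29 → Plan 7.
The two rules agree on Plan 7.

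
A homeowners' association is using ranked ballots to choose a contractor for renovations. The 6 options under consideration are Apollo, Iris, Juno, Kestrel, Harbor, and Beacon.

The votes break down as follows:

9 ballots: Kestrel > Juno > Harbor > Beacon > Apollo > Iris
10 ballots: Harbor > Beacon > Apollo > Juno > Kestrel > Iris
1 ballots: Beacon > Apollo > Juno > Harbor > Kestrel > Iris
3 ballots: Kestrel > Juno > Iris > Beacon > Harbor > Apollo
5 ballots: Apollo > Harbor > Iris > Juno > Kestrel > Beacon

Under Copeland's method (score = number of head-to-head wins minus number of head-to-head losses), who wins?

Pairwise results:
  Apollo vs Iris: Apollo wins 25–3.
  Apollo vs Juno: Apollo wins 16–12.
  Apollo vs Kestrel: Apollo wins 16–12.
  Apollo vs Harbor: Harbor wins 22–6.
  Apollo vs Beacon: Beacon wins 23–5.
  Iris vs Juno: Juno wins 23–5.
  Iris vs Kestrel: Kestrel wins 23–5.
  Iris vs Harbor: Harbor wins 25–3.
  Iris vs Beacon: Beacon wins 20–8.
  Juno vs Kestrel: Juno wins 16–12.
  Juno vs Harbor: Harbor wins 15–13.
  Juno vs Beacon: Juno wins 17–11.
  Kestrel vs Harbor: Harbor wins 16–12.
  Kestrel vs Beacon: Kestrel wins 17–11.
  Harbor vs Beacon: Harbor wins 24–4.
Copeland scores (wins − losses):
  Apollo: 3 − 2 = 1
  Iris: 0 − 5 = -5
  Juno: 3 − 2 = 1
  Kestrel: 2 − 3 = -1
  Harbor: 5 − 0 = 5
  Beacon: 2 − 3 = -1
Harbor has the best Copeland score.

Harbor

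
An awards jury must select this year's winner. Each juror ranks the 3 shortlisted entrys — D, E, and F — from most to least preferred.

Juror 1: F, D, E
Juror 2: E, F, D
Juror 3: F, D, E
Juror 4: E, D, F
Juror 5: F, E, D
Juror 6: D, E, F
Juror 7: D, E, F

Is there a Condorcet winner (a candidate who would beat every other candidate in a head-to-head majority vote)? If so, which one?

None — there is no Condorcet winner

Head-to-head results (7 voters total):
D vs E: D wins 4–3.
D vs F: F wins 4–3.
E vs F: E wins 4–3.
No candidate beats all others: D beats E beats F beats D, a majority cycle.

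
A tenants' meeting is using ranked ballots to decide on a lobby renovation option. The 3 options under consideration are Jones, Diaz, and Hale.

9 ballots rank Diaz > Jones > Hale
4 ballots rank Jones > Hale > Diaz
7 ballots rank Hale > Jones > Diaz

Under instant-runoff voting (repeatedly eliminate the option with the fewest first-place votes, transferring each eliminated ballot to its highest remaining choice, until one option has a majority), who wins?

Hale

Round 1: Diaz 9, Hale 7, Jones 4. Jones has the fewest and is eliminated.
Round 2: Hale 11, Diaz 9. Hale has a majority.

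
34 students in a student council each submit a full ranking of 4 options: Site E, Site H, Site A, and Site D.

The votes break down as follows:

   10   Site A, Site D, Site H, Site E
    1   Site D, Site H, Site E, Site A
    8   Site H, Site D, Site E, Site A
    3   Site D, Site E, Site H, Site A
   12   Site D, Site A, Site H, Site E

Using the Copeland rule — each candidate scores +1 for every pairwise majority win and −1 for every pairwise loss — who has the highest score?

Site D

Pairwise results:
  Site E vs Site H: Site H wins 31–3.
  Site E vs Site A: Site A wins 22–12.
  Site E vs Site D: Site D wins 34–0.
  Site H vs Site A: Site A wins 22–12.
  Site H vs Site D: Site D wins 26–8.
  Site A vs Site D: Site D wins 24–10.
Copeland scores (wins − losses):
  Site E: 0 − 3 = -3
  Site H: 1 − 2 = -1
  Site A: 2 − 1 = 1
  Site D: 3 − 0 = 3
Site D has the best Copeland score.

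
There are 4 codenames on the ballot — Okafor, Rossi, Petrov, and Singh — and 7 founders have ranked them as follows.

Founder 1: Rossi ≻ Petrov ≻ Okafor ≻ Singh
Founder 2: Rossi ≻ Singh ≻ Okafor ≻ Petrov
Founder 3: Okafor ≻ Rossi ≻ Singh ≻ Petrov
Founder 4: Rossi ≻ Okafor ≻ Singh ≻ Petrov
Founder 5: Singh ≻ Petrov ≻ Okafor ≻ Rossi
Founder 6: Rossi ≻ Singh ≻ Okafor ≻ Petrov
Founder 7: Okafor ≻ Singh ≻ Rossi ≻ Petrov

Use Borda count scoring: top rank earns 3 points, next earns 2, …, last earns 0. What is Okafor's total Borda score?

Borda scores:
  Okafor: 1 + 1 + 3 + 2 + 1 + 1 + 3 = 12
  Rossi: 3 + 3 + 2 + 3 + 0 + 3 + 1 = 15
  Petrov: 2 + 0 + 0 + 0 + 2 + 0 + 0 = 4
  Singh: 0 + 2 + 1 + 1 + 3 + 2 + 2 = 11

12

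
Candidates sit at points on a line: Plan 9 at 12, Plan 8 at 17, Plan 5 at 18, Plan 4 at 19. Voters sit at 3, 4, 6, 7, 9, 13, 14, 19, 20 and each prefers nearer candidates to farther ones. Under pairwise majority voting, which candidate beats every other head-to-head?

Plan 9

With single-peaked preferences on a line, the Condorcet winner is the candidate closest to the median voter.
The median voter (position 9) is closest to Plan 9 at 12.
Check: Plan 9 vs Plan 4 — voters closer to Plan 9: 7 of 9.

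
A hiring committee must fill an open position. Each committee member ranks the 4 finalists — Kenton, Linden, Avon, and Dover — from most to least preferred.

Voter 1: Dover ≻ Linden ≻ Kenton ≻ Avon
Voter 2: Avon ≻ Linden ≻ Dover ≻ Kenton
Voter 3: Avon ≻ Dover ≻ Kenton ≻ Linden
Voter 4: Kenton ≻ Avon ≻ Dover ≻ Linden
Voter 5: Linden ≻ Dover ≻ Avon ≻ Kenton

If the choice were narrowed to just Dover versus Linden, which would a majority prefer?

Dover

Ballots ranking Dover above Linden: 3.
Ballots ranking Linden above Dover: 2.
Dover wins the head-to-head, 3–2.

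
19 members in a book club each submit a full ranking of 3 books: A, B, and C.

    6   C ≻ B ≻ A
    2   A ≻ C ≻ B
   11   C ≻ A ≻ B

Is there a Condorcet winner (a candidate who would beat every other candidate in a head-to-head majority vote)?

Head-to-head results (19 voters total):
A vs B: A wins 13–6.
A vs C: C wins 17–2.
B vs C: C wins 19–0.
C beats each rival — A (17–2), B (19–0) — so C is the Condorcet winner.

Yes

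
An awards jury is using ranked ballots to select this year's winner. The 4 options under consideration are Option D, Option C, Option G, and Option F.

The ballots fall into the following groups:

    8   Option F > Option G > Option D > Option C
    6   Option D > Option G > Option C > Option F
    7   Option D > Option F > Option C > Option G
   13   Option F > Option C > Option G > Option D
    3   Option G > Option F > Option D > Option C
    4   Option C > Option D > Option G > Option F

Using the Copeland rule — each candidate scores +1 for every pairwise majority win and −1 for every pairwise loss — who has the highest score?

Pairwise results:
  Option D vs Option C: Option D wins 24–17.
  Option D vs Option G: Option G wins 24–17.
  Option D vs Option F: Option F wins 24–17.
  Option C vs Option G: Option C wins 24–17.
  Option C vs Option F: Option F wins 31–10.
  Option G vs Option F: Option F wins 28–13.
Copeland scores (wins − losses):
  Option D: 1 − 2 = -1
  Option C: 1 − 2 = -1
  Option G: 1 − 2 = -1
  Option F: 3 − 0 = 3
Option F has the best Copeland score.

Option F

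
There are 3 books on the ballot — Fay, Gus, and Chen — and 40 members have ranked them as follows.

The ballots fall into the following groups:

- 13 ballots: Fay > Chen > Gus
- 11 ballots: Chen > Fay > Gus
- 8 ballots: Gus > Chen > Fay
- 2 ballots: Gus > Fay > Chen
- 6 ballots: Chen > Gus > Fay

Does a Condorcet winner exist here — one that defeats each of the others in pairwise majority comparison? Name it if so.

Chen

Head-to-head results (40 voters total):
Fay vs Gus: Fay wins 24–16.
Fay vs Chen: Chen wins 25–15.
Gus vs Chen: Chen wins 30–10.
Chen beats each rival — Fay (25–15), Gus (30–10) — so Chen is the Condorcet winner.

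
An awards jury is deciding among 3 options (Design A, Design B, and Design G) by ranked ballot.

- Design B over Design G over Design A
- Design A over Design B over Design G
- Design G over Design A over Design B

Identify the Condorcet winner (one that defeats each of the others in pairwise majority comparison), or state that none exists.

Head-to-head results (3 voters total):
Design A vs Design B: Design A wins 2–1.
Design A vs Design G: Design G wins 2–1.
Design B vs Design G: Design B wins 2–1.
No candidate beats all others: Design A beats Design B beats Design G beats Design A, a majority cycle.

There is no Condorcet winner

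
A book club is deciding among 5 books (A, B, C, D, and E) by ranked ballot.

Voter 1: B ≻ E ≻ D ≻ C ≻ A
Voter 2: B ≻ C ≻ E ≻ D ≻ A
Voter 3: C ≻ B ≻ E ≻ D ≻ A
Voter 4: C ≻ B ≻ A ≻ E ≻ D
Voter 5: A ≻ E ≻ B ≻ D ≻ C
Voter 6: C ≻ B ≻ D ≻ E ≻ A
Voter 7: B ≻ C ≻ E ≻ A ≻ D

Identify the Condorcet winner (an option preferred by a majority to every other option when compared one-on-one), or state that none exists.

Head-to-head results (7 voters total):
A vs B: B wins 6–1.
A vs C: C wins 6–1.
A vs D: D wins 4–3.
A vs E: E wins 5–2.
B vs C: B wins 4–3.
B vs D: B wins 7–0.
B vs E: B wins 6–1.
C vs D: C wins 5–2.
C vs E: C wins 5–2.
D vs E: E wins 6–1.
B beats each rival — A (6–1), C (4–3), D (7–0), E (6–1) — so B is the Condorcet winner.

B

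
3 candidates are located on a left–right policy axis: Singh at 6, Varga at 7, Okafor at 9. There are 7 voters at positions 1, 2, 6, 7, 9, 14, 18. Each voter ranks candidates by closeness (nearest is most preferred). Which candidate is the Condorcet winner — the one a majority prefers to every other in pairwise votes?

Varga

With single-peaked preferences on a line, the Condorcet winner is the candidate closest to the median voter.
The median voter (position 7) is closest to Varga at 7.
Check: Varga vs Singh — voters closer to Varga: 4 of 7.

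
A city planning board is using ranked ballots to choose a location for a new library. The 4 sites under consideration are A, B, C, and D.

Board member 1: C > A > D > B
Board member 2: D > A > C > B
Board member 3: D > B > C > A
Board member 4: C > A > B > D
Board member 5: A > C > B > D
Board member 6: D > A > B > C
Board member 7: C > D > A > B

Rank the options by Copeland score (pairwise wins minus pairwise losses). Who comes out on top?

C

Pairwise results:
  A vs B: A wins 6–1.
  A vs C: C wins 4–3.
  A vs D: D wins 4–3.
  B vs C: C wins 5–2.
  B vs D: D wins 5–2.
  C vs D: C wins 4–3.
Copeland scores (wins − losses):
  A: 1 − 2 = -1
  B: 0 − 3 = -3
  C: 3 − 0 = 3
  D: 2 − 1 = 1
C has the best Copeland score.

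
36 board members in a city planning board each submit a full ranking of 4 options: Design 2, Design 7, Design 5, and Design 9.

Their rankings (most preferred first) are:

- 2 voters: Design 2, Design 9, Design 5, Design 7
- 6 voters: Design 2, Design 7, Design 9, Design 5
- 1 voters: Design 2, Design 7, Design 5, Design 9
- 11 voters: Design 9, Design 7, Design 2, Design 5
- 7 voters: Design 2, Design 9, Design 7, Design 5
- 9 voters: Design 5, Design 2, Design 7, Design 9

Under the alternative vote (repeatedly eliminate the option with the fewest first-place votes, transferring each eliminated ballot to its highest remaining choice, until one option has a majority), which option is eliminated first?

Round 1: Design 2 16, Design 9 11, Design 5 9, Design 7 0. Design 7 has the fewest and is eliminated.
Round 2: Design 2 16, Design 9 11, Design 5 9. Design 5 has the fewest and is eliminated.
Round 3: Design 2 25, Design 9 11. Design 2 has a majority.

Design 7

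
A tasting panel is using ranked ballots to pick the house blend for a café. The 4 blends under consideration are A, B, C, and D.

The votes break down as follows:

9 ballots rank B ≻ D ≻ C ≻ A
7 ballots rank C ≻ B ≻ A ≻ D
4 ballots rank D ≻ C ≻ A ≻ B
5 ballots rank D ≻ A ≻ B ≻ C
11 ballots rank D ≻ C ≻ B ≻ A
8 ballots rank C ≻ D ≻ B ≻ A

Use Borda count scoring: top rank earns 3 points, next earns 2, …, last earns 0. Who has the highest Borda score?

D

Borda scores:
  A: 9·0 + 7·1 + 4·1 + 5·2 + 11·0 + 8·0 = 21
  B: 9·3 + 7·2 + 4·0 + 5·1 + 11·1 + 8·1 = 65
  C: 9·1 + 7·3 + 4·2 + 5·0 + 11·2 + 8·3 = 84
  D: 9·2 + 7·0 + 4·3 + 5·3 + 11·3 + 8·2 = 94
D has the highest total.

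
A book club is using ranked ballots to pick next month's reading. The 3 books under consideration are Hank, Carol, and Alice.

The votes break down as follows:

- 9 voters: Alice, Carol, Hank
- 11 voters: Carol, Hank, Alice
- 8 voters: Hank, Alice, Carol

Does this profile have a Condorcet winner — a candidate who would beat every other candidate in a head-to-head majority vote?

No

Head-to-head results (28 voters total):
Hank vs Carol: Carol wins 20–8.
Hank vs Alice: Hank wins 19–9.
Carol vs Alice: Alice wins 17–11.
No candidate beats all others: Hank beats Alice beats Carol beats Hank, a majority cycle.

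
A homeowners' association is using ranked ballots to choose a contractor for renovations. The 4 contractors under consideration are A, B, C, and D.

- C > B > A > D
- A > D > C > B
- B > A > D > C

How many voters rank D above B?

1

Ballots ranking D above B: 1.
Ballots ranking B above D: 2.
So 1 of 3 voters prefer D to B.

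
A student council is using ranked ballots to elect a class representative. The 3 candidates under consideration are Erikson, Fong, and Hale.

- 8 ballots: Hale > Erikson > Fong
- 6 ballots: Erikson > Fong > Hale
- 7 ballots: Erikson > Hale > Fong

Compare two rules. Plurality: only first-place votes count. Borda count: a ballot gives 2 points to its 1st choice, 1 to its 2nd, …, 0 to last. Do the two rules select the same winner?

Plurality first-place counts: Erikson 13, Fong 0, Hale 8 → Erikson.
Borda totals: Erikson 34, Fong 6, Hale 23 → Erikson.
The two rules agree on Erikson.

Yes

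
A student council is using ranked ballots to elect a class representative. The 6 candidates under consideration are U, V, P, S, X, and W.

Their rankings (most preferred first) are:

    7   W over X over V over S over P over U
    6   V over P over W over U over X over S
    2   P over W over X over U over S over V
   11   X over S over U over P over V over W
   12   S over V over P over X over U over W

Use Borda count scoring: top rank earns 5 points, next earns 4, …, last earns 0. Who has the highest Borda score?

S

Borda scores:
  U: 7·0 + 6·2 + 2·2 + 11·3 + 12·1 = 61
  V: 7·3 + 6·5 + 2·0 + 11·1 + 12·4 = 110
  P: 7·1 + 6·4 + 2·5 + 11·2 + 12·3 = 99
  S: 7·2 + 6·0 + 2·1 + 11·4 + 12·5 = 120
  X: 7·4 + 6·1 + 2·3 + 11·5 + 12·2 = 119
  W: 7·5 + 6·3 + 2·4 + 11·0 + 12·0 = 61
S has the highest total.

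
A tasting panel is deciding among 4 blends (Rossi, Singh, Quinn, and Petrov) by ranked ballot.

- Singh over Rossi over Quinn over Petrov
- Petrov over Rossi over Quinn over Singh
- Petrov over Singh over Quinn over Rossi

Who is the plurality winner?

Petrov

First-place vote totals:
  Rossi: 0
  Singh: 1
  Quinn: 0
  Petrov: 2
Petrov has the most first-place votes.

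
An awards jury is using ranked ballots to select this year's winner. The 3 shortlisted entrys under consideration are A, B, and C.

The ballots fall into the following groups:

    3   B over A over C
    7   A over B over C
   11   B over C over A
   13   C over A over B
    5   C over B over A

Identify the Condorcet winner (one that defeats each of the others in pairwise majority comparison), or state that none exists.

Head-to-head results (39 voters total):
A vs B: A wins 20–19.
A vs C: C wins 29–10.
B vs C: B wins 21–18.
No candidate beats all others: A beats B beats C beats A, a majority cycle.

There is no Condorcet winner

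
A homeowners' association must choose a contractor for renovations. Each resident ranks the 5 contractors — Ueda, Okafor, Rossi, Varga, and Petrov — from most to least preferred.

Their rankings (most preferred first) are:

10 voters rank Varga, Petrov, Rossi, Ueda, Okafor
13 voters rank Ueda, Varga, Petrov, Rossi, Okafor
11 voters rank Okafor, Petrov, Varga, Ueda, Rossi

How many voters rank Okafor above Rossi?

Ballots ranking Okafor above Rossi: 11.
Ballots ranking Rossi above Okafor: 10+13 = 23.
So 11 of 34 voters prefer Okafor to Rossi.

11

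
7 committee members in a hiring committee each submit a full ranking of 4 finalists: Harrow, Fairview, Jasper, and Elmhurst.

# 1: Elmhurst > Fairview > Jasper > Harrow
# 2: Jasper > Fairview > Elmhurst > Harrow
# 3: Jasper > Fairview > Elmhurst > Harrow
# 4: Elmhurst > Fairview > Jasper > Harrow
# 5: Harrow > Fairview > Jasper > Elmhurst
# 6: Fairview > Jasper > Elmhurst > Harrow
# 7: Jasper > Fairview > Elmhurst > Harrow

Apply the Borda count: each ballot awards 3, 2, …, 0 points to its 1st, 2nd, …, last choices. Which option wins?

Fairview

Borda scores:
  Harrow: 0 + 0 + 0 + 0 + 3 + 0 + 0 = 3
  Fairview: 2 + 2 + 2 + 2 + 2 + 3 + 2 = 15
  Jasper: 1 + 3 + 3 + 1 + 1 + 2 + 3 = 14
  Elmhurst: 3 + 1 + 1 + 3 + 0 + 1 + 1 = 10
Fairview has the highest total.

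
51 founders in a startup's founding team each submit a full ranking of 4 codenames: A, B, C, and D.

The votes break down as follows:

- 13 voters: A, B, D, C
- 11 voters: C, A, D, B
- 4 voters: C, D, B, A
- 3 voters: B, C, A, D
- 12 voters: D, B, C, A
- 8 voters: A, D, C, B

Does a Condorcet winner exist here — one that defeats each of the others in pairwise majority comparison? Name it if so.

None — there is no Condorcet winner

Head-to-head results (51 voters total):
A vs B: A wins 32–19.
A vs C: C wins 30–21.
A vs D: A wins 35–16.
B vs C: B wins 28–23.
B vs D: D wins 35–16.
C vs D: D wins 33–18.
No candidate beats all others: A beats B beats C beats A, a majority cycle.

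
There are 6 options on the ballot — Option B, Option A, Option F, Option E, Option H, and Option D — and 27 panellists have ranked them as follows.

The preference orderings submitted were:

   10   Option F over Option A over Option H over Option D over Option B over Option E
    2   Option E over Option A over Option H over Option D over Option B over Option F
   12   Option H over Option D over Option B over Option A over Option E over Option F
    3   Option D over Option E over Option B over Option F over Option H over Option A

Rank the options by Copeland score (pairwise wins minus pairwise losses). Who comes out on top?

Option H

Pairwise results:
  Option B vs Option A: Option B wins 15–12.
  Option B vs Option F: Option B wins 17–10.
  Option B vs Option E: Option B wins 22–5.
  Option B vs Option H: Option H wins 24–3.
  Option B vs Option D: Option D wins 27–0.
  Option A vs Option F: Option A wins 14–13.
  Option A vs Option E: Option A wins 22–5.
  Option A vs Option H: Option H wins 15–12.
  Option A vs Option D: Option D wins 15–12.
  Option F vs Option E: Option E wins 17–10.
  Option F vs Option H: Option H wins 14–13.
  Option F vs Option D: Option D wins 17–10.
  Option E vs Option H: Option H wins 22–5.
  Option E vs Option D: Option D wins 25–2.
  Option H vs Option D: Option H wins 24–3.
Copeland scores (wins − losses):
  Option B: 3 − 2 = 1
  Option A: 2 − 3 = -1
  Option F: 0 − 5 = -5
  Option E: 1 − 4 = -3
  Option H: 5 − 0 = 5
  Option D: 4 − 1 = 3
Option H has the best Copeland score.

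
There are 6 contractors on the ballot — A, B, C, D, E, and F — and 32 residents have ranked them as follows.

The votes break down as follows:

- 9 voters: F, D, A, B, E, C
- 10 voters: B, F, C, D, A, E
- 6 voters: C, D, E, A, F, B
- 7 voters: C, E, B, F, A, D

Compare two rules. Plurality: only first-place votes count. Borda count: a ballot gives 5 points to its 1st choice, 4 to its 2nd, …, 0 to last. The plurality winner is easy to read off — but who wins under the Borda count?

F

Plurality first-place counts: A 0, B 10, C 13, D 0, E 0, F 9 → C.
Borda totals: A 56, B 89, C 95, D 80, E 55, F 105 → F.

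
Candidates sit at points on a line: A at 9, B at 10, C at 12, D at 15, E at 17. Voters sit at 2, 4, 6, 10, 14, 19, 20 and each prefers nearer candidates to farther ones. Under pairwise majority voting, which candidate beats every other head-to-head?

B

With single-peaked preferences on a line, the Condorcet winner is the candidate closest to the median voter.
The median voter (position 10) is closest to B at 10.
Check: B vs A — voters closer to B: 4 of 7.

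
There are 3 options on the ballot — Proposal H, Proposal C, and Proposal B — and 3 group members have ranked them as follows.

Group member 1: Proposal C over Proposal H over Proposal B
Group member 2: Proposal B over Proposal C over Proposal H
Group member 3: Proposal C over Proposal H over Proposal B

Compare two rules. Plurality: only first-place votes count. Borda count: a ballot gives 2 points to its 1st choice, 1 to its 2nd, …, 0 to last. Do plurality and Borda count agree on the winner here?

Yes

Plurality first-place counts: Proposal H 0, Proposal C 2, Proposal B 1 → Proposal C.
Borda totals: Proposal H 2, Proposal C 5, Proposal B 2 → Proposal C.
The two rules agree on Proposal C.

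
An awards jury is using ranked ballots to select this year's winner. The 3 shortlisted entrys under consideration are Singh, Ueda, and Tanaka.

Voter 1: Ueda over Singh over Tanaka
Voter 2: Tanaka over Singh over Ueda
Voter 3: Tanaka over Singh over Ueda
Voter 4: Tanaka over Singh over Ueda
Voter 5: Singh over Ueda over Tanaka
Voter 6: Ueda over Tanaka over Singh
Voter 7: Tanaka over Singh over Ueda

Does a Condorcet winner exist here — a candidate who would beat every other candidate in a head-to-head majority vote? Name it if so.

Head-to-head results (7 voters total):
Singh vs Ueda: Singh wins 5–2.
Singh vs Tanaka: Tanaka wins 5–2.
Ueda vs Tanaka: Tanaka wins 4–3.
Tanaka beats each rival — Singh (5–2), Ueda (4–3) — so Tanaka is the Condorcet winner.

Tanaka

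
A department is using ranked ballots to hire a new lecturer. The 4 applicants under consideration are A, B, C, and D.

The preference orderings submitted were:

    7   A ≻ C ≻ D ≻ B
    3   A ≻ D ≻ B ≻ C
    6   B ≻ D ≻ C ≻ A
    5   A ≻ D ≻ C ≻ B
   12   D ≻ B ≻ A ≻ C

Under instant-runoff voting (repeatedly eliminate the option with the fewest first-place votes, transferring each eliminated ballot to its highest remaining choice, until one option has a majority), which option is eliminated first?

Round 1: A 15, D 12, B 6, C 0. C has the fewest and is eliminated.
Round 2: A 15, D 12, B 6. B has the fewest and is eliminated.
Round 3: D 18, A 15. D has a majority.

C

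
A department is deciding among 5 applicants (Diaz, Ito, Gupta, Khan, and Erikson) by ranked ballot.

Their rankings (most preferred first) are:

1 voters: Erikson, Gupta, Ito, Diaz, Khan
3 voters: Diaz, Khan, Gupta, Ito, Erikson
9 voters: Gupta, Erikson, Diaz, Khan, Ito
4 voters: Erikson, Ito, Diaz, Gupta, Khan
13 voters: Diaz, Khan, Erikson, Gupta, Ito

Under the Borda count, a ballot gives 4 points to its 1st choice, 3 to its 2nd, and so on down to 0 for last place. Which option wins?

Borda scores:
  Diaz: 1 + 3·4 + 9·2 + 4·2 + 13·4 = 91
  Ito: 2 + 3·1 + 9·0 + 4·3 + 13·0 = 17
  Gupta: 3 + 3·2 + 9·4 + 4·1 + 13·1 = 62
  Khan: 0 + 3·3 + 9·1 + 4·0 + 13·3 = 57
  Erikson: 4 + 3·0 + 9·3 + 4·4 + 13·2 = 73
Diaz has the highest total.

Diaz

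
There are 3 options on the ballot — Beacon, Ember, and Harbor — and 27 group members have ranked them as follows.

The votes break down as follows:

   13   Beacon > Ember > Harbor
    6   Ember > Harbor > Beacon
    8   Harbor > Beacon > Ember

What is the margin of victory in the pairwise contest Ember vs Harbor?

Ballots ranking Ember above Harbor: 13+6 = 19.
Ballots ranking Harbor above Ember: 8.
Ember wins 19–8, a margin of 11.

11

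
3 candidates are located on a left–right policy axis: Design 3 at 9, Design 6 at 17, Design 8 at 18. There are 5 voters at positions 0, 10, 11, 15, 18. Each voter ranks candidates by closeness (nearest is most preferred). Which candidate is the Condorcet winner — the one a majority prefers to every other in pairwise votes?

With single-peaked preferences on a line, the Condorcet winner is the candidate closest to the median voter.
The median voter (position 11) is closest to Design 3 at 9.
Check: Design 3 vs Design 6 — voters closer to Design 3: 3 of 5.

Design 3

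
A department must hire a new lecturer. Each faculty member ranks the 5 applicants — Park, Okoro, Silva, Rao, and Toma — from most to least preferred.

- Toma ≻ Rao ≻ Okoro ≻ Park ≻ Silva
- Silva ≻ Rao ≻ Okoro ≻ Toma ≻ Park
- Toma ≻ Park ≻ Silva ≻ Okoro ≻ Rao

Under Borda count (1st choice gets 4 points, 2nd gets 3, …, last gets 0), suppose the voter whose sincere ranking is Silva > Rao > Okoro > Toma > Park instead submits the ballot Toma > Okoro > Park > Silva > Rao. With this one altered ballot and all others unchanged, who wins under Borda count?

Toma

Borda totals with the altered ballot: Park 6, Okoro 6, Silva 3, Rao 3, Toma 12.
The winner is unchanged: still Toma.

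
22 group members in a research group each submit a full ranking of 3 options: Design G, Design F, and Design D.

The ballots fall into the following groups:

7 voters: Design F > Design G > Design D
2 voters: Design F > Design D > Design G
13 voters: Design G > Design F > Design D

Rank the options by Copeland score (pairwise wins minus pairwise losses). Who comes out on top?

Design G

Pairwise results:
  Design G vs Design F: Design G wins 13–9.
  Design G vs Design D: Design G wins 20–2.
  Design F vs Design D: Design F wins 22–0.
Copeland scores (wins − losses):
  Design G: 2 − 0 = 2
  Design F: 1 − 1 = 0
  Design D: 0 − 2 = -2
Design G has the best Copeland score.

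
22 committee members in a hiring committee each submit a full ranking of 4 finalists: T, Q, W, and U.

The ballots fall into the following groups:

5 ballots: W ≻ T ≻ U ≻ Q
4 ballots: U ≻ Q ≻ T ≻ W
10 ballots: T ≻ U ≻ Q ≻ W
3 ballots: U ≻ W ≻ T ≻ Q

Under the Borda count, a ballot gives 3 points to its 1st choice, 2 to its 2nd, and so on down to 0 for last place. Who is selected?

T

Borda scores:
  T: 5·2 + 4·1 + 10·3 + 3·1 = 47
  Q: 5·0 + 4·2 + 10·1 + 3·0 = 18
  W: 5·3 + 4·0 + 10·0 + 3·2 = 21
  U: 5·1 + 4·3 + 10·2 + 3·3 = 46
T has the highest total.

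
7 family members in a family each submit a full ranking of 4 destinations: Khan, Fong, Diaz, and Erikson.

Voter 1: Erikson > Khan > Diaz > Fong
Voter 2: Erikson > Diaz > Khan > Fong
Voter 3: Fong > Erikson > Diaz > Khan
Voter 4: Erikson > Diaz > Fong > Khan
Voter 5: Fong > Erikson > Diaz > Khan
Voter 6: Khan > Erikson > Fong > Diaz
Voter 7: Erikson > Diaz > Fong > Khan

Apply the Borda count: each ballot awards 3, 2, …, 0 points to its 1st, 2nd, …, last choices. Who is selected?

Borda scores:
  Khan: 2 + 1 + 0 + 0 + 0 + 3 + 0 = 6
  Fong: 0 + 0 + 3 + 1 + 3 + 1 + 1 = 9
  Diaz: 1 + 2 + 1 + 2 + 1 + 0 + 2 = 9
  Erikson: 3 + 3 + 2 + 3 + 2 + 2 + 3 = 18
Erikson has the highest total.

Erikson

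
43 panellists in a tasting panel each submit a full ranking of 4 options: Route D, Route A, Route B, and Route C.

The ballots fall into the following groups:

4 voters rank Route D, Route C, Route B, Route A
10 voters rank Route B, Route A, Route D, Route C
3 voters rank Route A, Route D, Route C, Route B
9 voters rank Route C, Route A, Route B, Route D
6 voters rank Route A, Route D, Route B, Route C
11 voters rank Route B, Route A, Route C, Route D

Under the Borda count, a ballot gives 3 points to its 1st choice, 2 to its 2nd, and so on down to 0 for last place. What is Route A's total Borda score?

Borda scores:
  Route D: 4·3 + 10·1 + 3·2 + 9·0 + 6·2 + 11·0 = 40
  Route A: 4·0 + 10·2 + 3·3 + 9·2 + 6·3 + 11·2 = 87
  Route B: 4·1 + 10·3 + 3·0 + 9·1 + 6·1 + 11·3 = 82
  Route C: 4·2 + 10·0 + 3·1 + 9·3 + 6·0 + 11·1 = 49

87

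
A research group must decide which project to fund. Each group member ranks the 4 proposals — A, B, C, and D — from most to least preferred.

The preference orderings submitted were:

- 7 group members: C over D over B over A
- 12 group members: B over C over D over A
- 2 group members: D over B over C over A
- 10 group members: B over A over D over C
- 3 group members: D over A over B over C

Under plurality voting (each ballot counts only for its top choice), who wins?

B

First-place vote totals:
  A: 0
  B: 22
  C: 7
  D: 5
B has the most first-place votes.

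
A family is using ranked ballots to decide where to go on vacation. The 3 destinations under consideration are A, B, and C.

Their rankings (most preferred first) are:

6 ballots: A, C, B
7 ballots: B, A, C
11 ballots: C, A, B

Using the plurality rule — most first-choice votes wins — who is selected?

C

First-place vote totals:
  A: 6
  B: 7
  C: 11
C has the most first-place votes.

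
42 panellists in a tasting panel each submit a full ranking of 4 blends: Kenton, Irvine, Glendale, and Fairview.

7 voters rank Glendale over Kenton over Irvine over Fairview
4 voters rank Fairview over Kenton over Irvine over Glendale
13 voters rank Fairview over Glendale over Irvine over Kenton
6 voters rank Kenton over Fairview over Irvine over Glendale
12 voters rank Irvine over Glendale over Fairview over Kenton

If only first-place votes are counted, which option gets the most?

First-place vote totals:
  Kenton: 6
  Irvine: 12
  Glendale: 7
  Fairview: 17
Fairview has the most first-place votes.

Fairview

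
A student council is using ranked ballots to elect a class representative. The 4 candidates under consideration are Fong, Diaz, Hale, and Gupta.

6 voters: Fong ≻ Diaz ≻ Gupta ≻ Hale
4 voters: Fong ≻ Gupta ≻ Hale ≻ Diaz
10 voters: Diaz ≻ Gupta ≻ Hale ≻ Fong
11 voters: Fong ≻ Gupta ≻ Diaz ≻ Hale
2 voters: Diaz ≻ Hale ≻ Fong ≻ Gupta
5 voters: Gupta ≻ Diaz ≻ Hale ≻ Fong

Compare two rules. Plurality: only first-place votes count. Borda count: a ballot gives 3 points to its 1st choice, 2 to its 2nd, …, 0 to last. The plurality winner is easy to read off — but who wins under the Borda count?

Plurality first-place counts: Fong 21, Diaz 12, Hale 0, Gupta 5 → Fong.
Borda totals: Fong 65, Diaz 69, Hale 23, Gupta 71 → Gupta.

Gupta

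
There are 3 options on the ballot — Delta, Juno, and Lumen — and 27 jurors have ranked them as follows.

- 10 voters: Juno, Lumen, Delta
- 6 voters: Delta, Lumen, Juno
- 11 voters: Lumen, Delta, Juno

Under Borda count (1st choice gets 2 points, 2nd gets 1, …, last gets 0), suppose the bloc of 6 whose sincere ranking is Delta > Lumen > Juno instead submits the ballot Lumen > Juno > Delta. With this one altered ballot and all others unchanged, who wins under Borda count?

Borda totals with the altered ballot: Delta 11, Juno 26, Lumen 44.
The winner is unchanged: still Lumen.

Lumen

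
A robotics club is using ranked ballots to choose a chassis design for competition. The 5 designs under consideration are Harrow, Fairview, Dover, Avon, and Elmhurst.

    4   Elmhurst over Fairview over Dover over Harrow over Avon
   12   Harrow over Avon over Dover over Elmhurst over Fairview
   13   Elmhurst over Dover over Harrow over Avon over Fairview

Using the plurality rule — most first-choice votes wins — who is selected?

First-place vote totals:
  Harrow: 12
  Fairview: 0
  Dover: 0
  Avon: 0
  Elmhurst: 17
Elmhurst has the most first-place votes.

Elmhurst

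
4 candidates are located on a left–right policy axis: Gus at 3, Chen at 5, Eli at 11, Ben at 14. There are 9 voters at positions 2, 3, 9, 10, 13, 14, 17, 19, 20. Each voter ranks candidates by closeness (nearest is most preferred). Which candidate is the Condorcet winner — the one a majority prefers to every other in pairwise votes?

With single-peaked preferences on a line, the Condorcet winner is the candidate closest to the median voter.
The median voter (position 13) is closest to Ben at 14.
Check: Ben vs Gus — voters closer to Ben: 7 of 9.

Ben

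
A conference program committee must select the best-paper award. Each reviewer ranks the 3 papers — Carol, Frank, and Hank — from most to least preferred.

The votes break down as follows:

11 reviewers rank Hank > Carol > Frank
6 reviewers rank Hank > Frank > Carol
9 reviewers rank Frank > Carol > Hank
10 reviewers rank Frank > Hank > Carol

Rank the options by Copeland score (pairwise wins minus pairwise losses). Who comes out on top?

Pairwise results:
  Carol vs Frank: Frank wins 25–11.
  Carol vs Hank: Hank wins 27–9.
  Frank vs Hank: Frank wins 19–17.
Copeland scores (wins − losses):
  Carol: 0 − 2 = -2
  Frank: 2 − 0 = 2
  Hank: 1 − 1 = 0
Frank has the best Copeland score.

Frank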